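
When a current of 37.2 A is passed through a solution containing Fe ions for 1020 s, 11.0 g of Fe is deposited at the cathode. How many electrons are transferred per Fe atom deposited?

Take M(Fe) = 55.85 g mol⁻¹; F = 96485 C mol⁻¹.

2

Q = I·t = 37.20 A × 1020.0 s = 37940 C, so n(e⁻) = 37940/96485 = 0.3933 mol.
n(Fe) deposited = 11.0 / 55.85 = 0.1970 mol.
Electrons per atom = n(e⁻)/n(Fe) = 0.3933 / 0.1970 = 2.00 ≈ 2, so the ion is Fe²⁺.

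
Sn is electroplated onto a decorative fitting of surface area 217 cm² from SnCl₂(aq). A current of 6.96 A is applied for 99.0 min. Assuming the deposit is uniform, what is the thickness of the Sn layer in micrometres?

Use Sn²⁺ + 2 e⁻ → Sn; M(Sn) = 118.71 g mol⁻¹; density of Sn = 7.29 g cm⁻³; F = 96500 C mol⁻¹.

161 μm

Q = I·t = 6.960 × 5940.0 = 41340 C; n(e⁻) = 0.4284 mol.
n(Sn) = n(e⁻)/2 = 0.2142 mol, so m = 0.2142 × 118.71 = 25.43 g.
Volume = m/ρ = 25.43 / 7.29 = 3.488 cm³.
Thickness = V/A = 3.488 / 217 = 0.0161 cm = 161 μm.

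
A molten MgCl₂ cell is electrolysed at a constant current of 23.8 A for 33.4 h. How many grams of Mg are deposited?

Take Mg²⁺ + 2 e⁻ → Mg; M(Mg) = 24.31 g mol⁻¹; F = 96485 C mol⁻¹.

Q = I·t = 23.80 A × 120240 s = 2862000 C.
n(e⁻) = Q/F = 2862000 / 96485 = 29.66 mol.
Mg²⁺ + 2 e⁻ → Mg, so n(Mg) = n(e⁻)/2 = 14.83 mol.
m = n·M = 14.83 × 24.31 = 361 g.

361 g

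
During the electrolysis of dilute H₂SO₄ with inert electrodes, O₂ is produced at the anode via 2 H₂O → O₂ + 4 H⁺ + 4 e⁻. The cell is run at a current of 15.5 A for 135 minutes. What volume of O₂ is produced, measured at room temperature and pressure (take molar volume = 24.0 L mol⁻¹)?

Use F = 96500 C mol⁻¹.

7.81 L

Q = I·t = 15.50 A × 8100.0 s = 125600 C.
n(e⁻) = Q/F = 125600 / 96500 = 1.301 mol.
4 electrons are transferred per O₂ molecule, so n(O₂) = 1.301 / 4 = 0.3253 mol.
V = n × V_m = 0.3253 × 24.0 = 7.81 L.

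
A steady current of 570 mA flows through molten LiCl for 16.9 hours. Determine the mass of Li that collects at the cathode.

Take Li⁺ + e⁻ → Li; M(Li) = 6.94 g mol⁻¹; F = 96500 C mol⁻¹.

Q = I·t = 0.5700 A × 60840 s = 34680 C.
n(e⁻) = Q/F = 34680 / 96500 = 0.3594 mol.
Li⁺ + e⁻ → Li, so n(Li) = n(e⁻)/1 = 0.3594 mol.
m = n·M = 0.3594 × 6.94 = 2.49 g.

2.49 g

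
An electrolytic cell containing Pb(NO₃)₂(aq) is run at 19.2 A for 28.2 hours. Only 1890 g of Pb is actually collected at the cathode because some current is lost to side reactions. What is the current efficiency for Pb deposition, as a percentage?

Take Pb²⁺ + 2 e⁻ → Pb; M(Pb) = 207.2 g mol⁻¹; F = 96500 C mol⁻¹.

Q = I·t = 19.20 × 101520 = 1949000 C; n(e⁻) = 1949000/96500 = 20.20 mol.
Theoretical n(Pb) = n(e⁻)/2 = 10.10 mol, i.e. m_theo = 10.10 × 207.2 = 2093 g.
Efficiency = m_actual / m_theo = 1890 / 2093 = 90.3 %.

90.3 %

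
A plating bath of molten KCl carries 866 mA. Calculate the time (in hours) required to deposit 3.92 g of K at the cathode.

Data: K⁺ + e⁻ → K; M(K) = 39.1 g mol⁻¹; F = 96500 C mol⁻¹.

3.10 h

n(K) = m/M = 3.92 / 39.1 = 0.1003 mol.
Each K atom requires 1 electron, so n(e⁻) = 1 × 0.1003 = 0.1003 mol.
Q = n(e⁻)·F = 0.1003 × 96500 = 9675 C.
t = Q/I = 9675 / 0.8660 A = 11170 s = 3.10 h.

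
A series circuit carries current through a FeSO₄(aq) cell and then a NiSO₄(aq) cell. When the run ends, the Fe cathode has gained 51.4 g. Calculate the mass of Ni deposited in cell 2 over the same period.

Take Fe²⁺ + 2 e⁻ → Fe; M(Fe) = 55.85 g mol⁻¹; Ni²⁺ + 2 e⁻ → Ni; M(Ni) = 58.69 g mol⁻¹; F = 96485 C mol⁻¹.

54.0 g

n(Fe) = 51.4 / 55.85 = 0.9203 mol.
Since Fe²⁺ + 2 e⁻ → Fe, n(e⁻) passed = 2 × 0.9203 = 1.841 mol.
Cells in series carry the same charge, so the same 1.841 mol of electrons passes through cell 2.
Ni²⁺ + 2 e⁻ → Ni, so n(Ni) = 1.841 / 2 = 0.9203 mol.
m(Ni) = 0.9203 × 58.69 = 54.0 g.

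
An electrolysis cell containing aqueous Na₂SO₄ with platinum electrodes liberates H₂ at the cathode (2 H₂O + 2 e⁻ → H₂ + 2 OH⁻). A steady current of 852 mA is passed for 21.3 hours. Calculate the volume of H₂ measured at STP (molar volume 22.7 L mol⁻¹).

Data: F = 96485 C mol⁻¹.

Q = I·t = 0.8520 A × 76680 s = 65330 C.
n(e⁻) = Q/F = 65330 / 96485 = 0.6771 mol.
2 electrons are transferred per H₂ molecule, so n(H₂) = 0.6771 / 2 = 0.3386 mol.
V = n × V_m = 0.3386 × 22.7 = 7.69 L.

7.69 L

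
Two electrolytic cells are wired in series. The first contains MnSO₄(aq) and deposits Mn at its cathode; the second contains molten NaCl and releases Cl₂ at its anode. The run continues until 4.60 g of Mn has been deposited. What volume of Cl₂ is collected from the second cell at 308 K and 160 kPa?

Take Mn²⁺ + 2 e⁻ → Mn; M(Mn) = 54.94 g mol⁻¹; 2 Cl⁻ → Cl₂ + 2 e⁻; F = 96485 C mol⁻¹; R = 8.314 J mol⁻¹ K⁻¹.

n(Mn) = 4.60 / 54.94 = 0.08373 mol, so n(e⁻) = 2 × 0.08373 = 0.1675 mol.
The cells are in series, so the same 0.1675 mol of electrons passes through the second cell.
2 Cl⁻ → Cl₂ + 2 e⁻ — 2 mol e⁻ per mol Cl₂, so n(Cl₂) = 0.1675/2 = 0.08373 mol.
V = nRT/P = (0.08373 × 8.314 × 308) / (160 × 10³) = 0.00134 m³ = 1.34 L.

1.34 L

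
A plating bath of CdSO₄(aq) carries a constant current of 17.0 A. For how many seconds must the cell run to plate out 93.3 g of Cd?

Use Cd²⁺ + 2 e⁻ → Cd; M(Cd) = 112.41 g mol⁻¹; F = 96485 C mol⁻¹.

9420 s

n(Cd) = m/M = 93.3 / 112.41 = 0.8300 mol.
Each Cd atom requires 2 electrons, so n(e⁻) = 2 × 0.8300 = 1.660 mol.
Q = n(e⁻)·F = 1.660 × 96485 = 160200 C.
t = Q/I = 160200 / 17.00 A = 9421 s.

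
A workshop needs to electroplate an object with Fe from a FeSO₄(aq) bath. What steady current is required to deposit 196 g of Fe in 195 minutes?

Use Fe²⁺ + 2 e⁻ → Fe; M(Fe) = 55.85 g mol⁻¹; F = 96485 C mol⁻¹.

57.9 A

n(Fe) = 196 / 55.85 = 3.509 mol.
n(e⁻) = 2 × 3.509 = 7.019 mol.
Q = n(e⁻)·F = 7.019 × 96485 = 677200 C.
I = Q/t = 677200 / 11700 s = 57.9 A.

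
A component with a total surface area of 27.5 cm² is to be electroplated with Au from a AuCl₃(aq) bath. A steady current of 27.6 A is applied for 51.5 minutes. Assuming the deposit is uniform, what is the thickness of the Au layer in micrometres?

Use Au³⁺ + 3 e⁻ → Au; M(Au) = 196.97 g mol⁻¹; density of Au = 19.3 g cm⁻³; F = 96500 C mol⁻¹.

1090 μm

Q = I·t = 27.60 × 3090.0 = 85280 C; n(e⁻) = 0.8838 mol.
n(Au) = n(e⁻)/3 = 0.2946 mol, so m = 0.2946 × 196.97 = 58.03 g.
Volume = m/ρ = 58.03 / 19.3 = 3.007 cm³.
Thickness = V/A = 3.007 / 27.5 = 0.109 cm = 1090 μm.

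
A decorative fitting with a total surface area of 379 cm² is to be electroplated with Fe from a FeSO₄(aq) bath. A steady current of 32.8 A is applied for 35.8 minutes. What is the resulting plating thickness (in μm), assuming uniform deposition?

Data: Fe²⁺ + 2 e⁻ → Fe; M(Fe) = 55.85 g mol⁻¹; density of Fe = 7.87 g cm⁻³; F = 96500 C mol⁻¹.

68.4 μm

Q = I·t = 32.80 × 2148.0 = 70450 C; n(e⁻) = 0.7301 mol.
n(Fe) = n(e⁻)/2 = 0.3650 mol, so m = 0.3650 × 55.85 = 20.39 g.
Volume = m/ρ = 20.39 / 7.87 = 2.591 cm³.
Thickness = V/A = 2.591 / 379 = 0.00684 cm = 68.4 μm.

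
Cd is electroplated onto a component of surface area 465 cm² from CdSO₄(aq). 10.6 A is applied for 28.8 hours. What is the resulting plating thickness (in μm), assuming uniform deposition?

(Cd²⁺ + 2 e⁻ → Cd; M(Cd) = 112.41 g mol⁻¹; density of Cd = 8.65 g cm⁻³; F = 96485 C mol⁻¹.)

Q = I·t = 10.60 × 103680 = 1099000 C; n(e⁻) = 11.39 mol.
n(Cd) = n(e⁻)/2 = 5.695 mol, so m = 5.695 × 112.41 = 640.2 g.
Volume = m/ρ = 640.2 / 8.65 = 74.01 cm³.
Thickness = V/A = 74.01 / 465 = 0.159 cm = 1590 μm.

1590 μm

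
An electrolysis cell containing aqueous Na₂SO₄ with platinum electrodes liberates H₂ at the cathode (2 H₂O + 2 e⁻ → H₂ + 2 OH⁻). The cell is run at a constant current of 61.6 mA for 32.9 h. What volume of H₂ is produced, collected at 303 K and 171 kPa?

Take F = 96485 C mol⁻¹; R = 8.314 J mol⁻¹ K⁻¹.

0.557 L

Q = I·t = 0.06160 A × 118440 s = 7296 C.
n(e⁻) = Q/F = 7296 / 96485 = 0.07562 mol.
2 electrons are transferred per H₂ molecule, so n(H₂) = 0.07562 / 2 = 0.03781 mol.
V = nRT/P = (0.03781 × 8.314 × 303) / (171 × 10³ Pa) = 5.57 × 10⁻⁴ m³ = 0.557 L.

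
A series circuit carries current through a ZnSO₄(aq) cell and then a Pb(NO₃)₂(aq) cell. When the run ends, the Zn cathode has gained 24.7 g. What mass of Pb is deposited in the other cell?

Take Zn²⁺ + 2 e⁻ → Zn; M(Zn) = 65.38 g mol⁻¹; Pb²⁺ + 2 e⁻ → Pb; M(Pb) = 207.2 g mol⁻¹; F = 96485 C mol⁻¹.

78.3 g

n(Zn) = 24.7 / 65.38 = 0.3778 mol.
Since Zn²⁺ + 2 e⁻ → Zn, n(e⁻) passed = 2 × 0.3778 = 0.7556 mol.
Cells in series carry the same charge, so the same 0.7556 mol of electrons passes through cell 2.
Pb²⁺ + 2 e⁻ → Pb, so n(Pb) = 0.7556 / 2 = 0.3778 mol.
m(Pb) = 0.3778 × 207.2 = 78.3 g.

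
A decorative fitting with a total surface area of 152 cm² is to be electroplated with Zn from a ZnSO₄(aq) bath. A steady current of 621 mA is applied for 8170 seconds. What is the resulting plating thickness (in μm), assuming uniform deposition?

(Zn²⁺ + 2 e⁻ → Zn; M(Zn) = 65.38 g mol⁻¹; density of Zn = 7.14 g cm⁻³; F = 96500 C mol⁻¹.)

15.8 μm

Q = I·t = 0.6210 × 8170.0 = 5074 C; n(e⁻) = 0.05258 mol.
n(Zn) = n(e⁻)/2 = 0.02629 mol, so m = 0.02629 × 65.38 = 1.719 g.
Volume = m/ρ = 1.719 / 7.14 = 0.2407 cm³.
Thickness = V/A = 0.2407 / 152 = 0.00158 cm = 15.8 μm.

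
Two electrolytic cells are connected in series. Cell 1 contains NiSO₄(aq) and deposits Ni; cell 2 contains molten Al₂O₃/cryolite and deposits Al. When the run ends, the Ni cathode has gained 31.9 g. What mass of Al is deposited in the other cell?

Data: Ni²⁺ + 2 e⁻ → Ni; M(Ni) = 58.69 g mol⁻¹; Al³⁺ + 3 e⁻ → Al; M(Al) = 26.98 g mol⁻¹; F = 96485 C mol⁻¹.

n(Ni) = 31.9 / 58.69 = 0.5435 mol.
Since Ni²⁺ + 2 e⁻ → Ni, n(e⁻) passed = 2 × 0.5435 = 1.087 mol.
Cells in series carry the same charge, so the same 1.087 mol of electrons passes through cell 2.
Al³⁺ + 3 e⁻ → Al, so n(Al) = 1.087 / 3 = 0.3624 mol.
m(Al) = 0.3624 × 26.98 = 9.78 g.

9.78 g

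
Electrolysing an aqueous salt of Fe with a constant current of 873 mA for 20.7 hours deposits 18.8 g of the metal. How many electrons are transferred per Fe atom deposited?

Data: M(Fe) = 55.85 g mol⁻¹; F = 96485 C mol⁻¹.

2

Q = I·t = 0.8730 A × 74520 s = 65060 C, so n(e⁻) = 65060/96485 = 0.6743 mol.
n(Fe) deposited = 18.8 / 55.85 = 0.3366 mol.
Electrons per atom = n(e⁻)/n(Fe) = 0.6743 / 0.3366 = 2.00 ≈ 2, so the ion is Fe²⁺.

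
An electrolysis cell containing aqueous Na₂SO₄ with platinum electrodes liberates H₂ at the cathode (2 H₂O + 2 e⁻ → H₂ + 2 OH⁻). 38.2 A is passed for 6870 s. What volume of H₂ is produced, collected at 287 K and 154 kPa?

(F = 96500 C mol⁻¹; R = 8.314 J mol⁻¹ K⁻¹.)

21.1 L

Q = I·t = 38.20 A × 6870.0 s = 262400 C.
n(e⁻) = Q/F = 262400 / 96500 = 2.720 mol.
2 electrons are transferred per H₂ molecule, so n(H₂) = 2.720 / 2 = 1.360 mol.
V = nRT/P = (1.360 × 8.314 × 287) / (154 × 10³ Pa) = 0.0211 m³ = 21.1 L.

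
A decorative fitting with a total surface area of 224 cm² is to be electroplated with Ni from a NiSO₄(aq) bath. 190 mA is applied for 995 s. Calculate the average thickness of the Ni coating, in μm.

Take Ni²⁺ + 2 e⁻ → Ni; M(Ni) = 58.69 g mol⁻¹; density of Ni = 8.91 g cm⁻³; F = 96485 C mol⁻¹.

Q = I·t = 0.1900 × 995.00 = 189.0 C; n(e⁻) = 0.001959 mol.
n(Ni) = n(e⁻)/2 = 0.0009797 mol, so m = 0.0009797 × 58.69 = 0.05750 g.
Volume = m/ρ = 0.05750 / 8.91 = 0.006453 cm³.
Thickness = V/A = 0.006453 / 224 = 2.88 × 10⁻⁵ cm = 0.288 μm.

0.288 μm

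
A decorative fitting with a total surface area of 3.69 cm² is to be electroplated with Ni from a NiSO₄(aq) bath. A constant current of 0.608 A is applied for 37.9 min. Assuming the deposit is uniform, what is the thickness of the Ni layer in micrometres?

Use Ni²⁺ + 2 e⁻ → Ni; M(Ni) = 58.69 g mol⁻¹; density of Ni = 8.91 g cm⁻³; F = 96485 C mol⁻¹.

128 μm

Q = I·t = 0.6080 × 2274.0 = 1383 C; n(e⁻) = 0.01433 mol.
n(Ni) = n(e⁻)/2 = 0.007165 mol, so m = 0.007165 × 58.69 = 0.4205 g.
Volume = m/ρ = 0.4205 / 8.91 = 0.04719 cm³.
Thickness = V/A = 0.04719 / 3.69 = 0.0128 cm = 128 μm.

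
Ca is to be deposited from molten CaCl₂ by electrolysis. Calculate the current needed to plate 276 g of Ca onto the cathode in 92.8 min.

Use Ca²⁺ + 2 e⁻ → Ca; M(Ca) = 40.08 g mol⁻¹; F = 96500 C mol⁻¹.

239 A

n(Ca) = 276 / 40.08 = 6.886 mol.
n(e⁻) = 2 × 6.886 = 13.77 mol.
Q = n(e⁻)·F = 13.77 × 96500 = 1329000 C.
I = Q/t = 1329000 / 5568.0 s = 239 A.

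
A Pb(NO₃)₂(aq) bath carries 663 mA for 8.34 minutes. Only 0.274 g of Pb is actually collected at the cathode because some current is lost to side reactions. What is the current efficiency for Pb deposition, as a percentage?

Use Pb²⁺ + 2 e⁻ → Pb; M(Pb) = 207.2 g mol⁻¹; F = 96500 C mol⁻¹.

76.9 %

Q = I·t = 0.6630 × 500.40 = 331.8 C; n(e⁻) = 331.8/96500 = 0.003438 mol.
Theoretical n(Pb) = n(e⁻)/2 = 0.001719 mol, i.e. m_theo = 0.001719 × 207.2 = 0.3562 g.
Efficiency = m_actual / m_theo = 0.274 / 0.3562 = 76.9 %.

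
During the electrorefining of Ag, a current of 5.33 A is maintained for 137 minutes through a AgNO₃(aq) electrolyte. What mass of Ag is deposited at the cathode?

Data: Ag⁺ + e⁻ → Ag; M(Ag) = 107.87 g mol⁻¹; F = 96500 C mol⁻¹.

49.0 g

Q = I·t = 5.330 A × 8220.0 s = 43810 C.
n(e⁻) = Q/F = 43810 / 96500 = 0.4540 mol.
Ag⁺ + e⁻ → Ag, so n(Ag) = n(e⁻)/1 = 0.4540 mol.
m = n·M = 0.4540 × 107.87 = 49.0 g.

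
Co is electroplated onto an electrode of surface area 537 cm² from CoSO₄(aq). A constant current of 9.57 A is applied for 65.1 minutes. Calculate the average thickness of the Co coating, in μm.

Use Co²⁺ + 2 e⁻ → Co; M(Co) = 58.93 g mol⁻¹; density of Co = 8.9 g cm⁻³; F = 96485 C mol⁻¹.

23.9 μm

Q = I·t = 9.570 × 3906.0 = 37380 C; n(e⁻) = 0.3874 mol.
n(Co) = n(e⁻)/2 = 0.1937 mol, so m = 0.1937 × 58.93 = 11.42 g.
Volume = m/ρ = 11.42 / 8.9 = 1.283 cm³.
Thickness = V/A = 1.283 / 537 = 0.00239 cm = 23.9 μm.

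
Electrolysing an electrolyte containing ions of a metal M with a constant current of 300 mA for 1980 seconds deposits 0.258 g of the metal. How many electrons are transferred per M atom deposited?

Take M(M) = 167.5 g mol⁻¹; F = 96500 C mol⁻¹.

Q = I·t = 0.3000 A × 1980.0 s = 594.0 C, so n(e⁻) = 594.0/96500 = 0.006155 mol.
n(M) deposited = 0.258 / 167.5 = 0.001540 mol.
Electrons per atom = n(e⁻)/n(M) = 0.006155 / 0.001540 = 4.00 ≈ 4, so the ion is M⁴⁺.

4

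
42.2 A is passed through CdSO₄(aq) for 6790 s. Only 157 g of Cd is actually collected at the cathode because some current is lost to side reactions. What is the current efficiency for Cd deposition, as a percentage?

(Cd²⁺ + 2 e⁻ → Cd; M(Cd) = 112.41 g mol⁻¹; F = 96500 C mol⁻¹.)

94.1 %

Q = I·t = 42.20 × 6790.0 = 286500 C; n(e⁻) = 286500/96500 = 2.969 mol.
Theoretical n(Cd) = n(e⁻)/2 = 1.485 mol, i.e. m_theo = 1.485 × 112.41 = 166.9 g.
Efficiency = m_actual / m_theo = 157 / 166.9 = 94.1 %.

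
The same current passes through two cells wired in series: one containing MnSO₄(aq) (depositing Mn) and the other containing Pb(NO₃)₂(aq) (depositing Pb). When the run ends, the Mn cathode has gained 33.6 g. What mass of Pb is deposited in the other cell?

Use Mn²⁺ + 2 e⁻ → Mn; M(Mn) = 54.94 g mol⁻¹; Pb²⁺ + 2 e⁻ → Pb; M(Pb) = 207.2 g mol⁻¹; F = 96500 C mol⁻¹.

n(Mn) = 33.6 / 54.94 = 0.6116 mol.
Since Mn²⁺ + 2 e⁻ → Mn, n(e⁻) passed = 2 × 0.6116 = 1.223 mol.
Cells in series carry the same charge, so the same 1.223 mol of electrons passes through cell 2.
Pb²⁺ + 2 e⁻ → Pb, so n(Pb) = 1.223 / 2 = 0.6116 mol.
m(Pb) = 0.6116 × 207.2 = 127 g.

127 g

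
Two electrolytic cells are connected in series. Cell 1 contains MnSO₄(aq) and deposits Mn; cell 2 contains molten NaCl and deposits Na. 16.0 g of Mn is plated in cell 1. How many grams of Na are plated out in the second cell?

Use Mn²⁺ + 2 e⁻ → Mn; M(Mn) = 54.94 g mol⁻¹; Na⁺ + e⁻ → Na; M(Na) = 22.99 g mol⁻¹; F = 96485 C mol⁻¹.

13.4 g

n(Mn) = 16.0 / 54.94 = 0.2912 mol.
Since Mn²⁺ + 2 e⁻ → Mn, n(e⁻) passed = 2 × 0.2912 = 0.5825 mol.
Cells in series carry the same charge, so the same 0.5825 mol of electrons passes through cell 2.
Na⁺ + e⁻ → Na, so n(Na) = 0.5825 / 1 = 0.5825 mol.
m(Na) = 0.5825 × 22.99 = 13.4 g.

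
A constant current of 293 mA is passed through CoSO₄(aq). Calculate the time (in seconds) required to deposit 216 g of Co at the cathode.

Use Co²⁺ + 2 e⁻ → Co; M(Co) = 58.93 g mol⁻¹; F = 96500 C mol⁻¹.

2.41 × 10⁶ s

n(Co) = m/M = 216 / 58.93 = 3.665 mol.
Each Co atom requires 2 electrons, so n(e⁻) = 2 × 3.665 = 7.331 mol.
Q = n(e⁻)·F = 7.331 × 96500 = 707400 C.
t = Q/I = 707400 / 0.2930 A = 2414000 s.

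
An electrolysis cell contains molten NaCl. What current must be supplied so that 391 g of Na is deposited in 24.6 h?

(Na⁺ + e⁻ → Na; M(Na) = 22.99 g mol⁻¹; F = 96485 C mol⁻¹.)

n(Na) = 391 / 22.99 = 17.01 mol.
n(e⁻) = 1 × 17.01 = 17.01 mol.
Q = n(e⁻)·F = 17.01 × 96485 = 1641000 C.
I = Q/t = 1641000 / 88560 s = 18.5 A.

18.5 A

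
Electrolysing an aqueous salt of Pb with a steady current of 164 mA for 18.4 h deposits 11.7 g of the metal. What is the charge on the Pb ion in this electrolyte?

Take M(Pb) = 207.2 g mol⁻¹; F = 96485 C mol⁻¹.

+2

Q = I·t = 0.1640 A × 66240 s = 10860 C, so n(e⁻) = 10860/96485 = 0.1126 mol.
n(Pb) deposited = 11.7 / 207.2 = 0.05647 mol.
Electrons per atom = n(e⁻)/n(Pb) = 0.1126 / 0.05647 = 1.99 ≈ 2, so the ion is Pb²⁺.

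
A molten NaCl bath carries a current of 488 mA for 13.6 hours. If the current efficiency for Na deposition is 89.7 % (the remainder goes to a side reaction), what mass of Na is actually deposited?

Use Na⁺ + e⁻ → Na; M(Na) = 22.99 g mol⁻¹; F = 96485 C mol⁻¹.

Q = I·t = 0.4880 × 48960 = 23890 C.
n(e⁻) = 23890/96485 = 0.2476 mol; theoretically n(Na) = 0.2476/1 = 0.2476 mol, m_theo = 5.693 g.
At 89.7 % efficiency, m_actual = 0.897 × 5.693 = 5.11 g.

5.11 g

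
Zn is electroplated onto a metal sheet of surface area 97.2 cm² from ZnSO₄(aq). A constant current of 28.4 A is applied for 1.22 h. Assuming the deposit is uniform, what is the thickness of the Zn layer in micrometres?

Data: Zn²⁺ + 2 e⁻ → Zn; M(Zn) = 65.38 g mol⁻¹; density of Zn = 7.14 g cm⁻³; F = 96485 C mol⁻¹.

Q = I·t = 28.40 × 4392.0 = 124700 C; n(e⁻) = 1.293 mol.
n(Zn) = n(e⁻)/2 = 0.6464 mol, so m = 0.6464 × 65.38 = 42.26 g.
Volume = m/ρ = 42.26 / 7.14 = 5.919 cm³.
Thickness = V/A = 5.919 / 97.2 = 0.0609 cm = 609 μm.

609 μm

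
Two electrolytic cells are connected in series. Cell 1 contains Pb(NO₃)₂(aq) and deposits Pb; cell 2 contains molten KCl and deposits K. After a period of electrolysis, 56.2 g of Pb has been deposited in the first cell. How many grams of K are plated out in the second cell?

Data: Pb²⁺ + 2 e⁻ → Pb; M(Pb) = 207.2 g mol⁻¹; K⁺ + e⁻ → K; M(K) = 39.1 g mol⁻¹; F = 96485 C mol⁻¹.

21.2 g

n(Pb) = 56.2 / 207.2 = 0.2712 mol.
Since Pb²⁺ + 2 e⁻ → Pb, n(e⁻) passed = 2 × 0.2712 = 0.5425 mol.
Cells in series carry the same charge, so the same 0.5425 mol of electrons passes through cell 2.
K⁺ + e⁻ → K, so n(K) = 0.5425 / 1 = 0.5425 mol.
m(K) = 0.5425 × 39.1 = 21.2 g.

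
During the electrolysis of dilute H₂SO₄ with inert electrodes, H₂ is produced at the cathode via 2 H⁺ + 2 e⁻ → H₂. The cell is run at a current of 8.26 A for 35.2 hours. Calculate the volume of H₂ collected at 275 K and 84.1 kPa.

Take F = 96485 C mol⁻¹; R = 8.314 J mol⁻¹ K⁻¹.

147 L

Q = I·t = 8.260 A × 126720 s = 1047000 C.
n(e⁻) = Q/F = 1047000 / 96485 = 10.85 mol.
2 electrons are transferred per H₂ molecule, so n(H₂) = 10.85 / 2 = 5.424 mol.
V = nRT/P = (5.424 × 8.314 × 275) / (84.1 × 10³ Pa) = 0.147 m³ = 147 L.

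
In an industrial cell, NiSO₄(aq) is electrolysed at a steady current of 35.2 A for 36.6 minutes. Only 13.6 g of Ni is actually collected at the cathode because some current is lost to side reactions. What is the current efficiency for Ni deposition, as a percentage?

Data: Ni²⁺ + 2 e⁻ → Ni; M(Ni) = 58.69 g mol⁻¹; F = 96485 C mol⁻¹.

Q = I·t = 35.20 × 2196.0 = 77300 C; n(e⁻) = 77300/96485 = 0.8012 mol.
Theoretical n(Ni) = n(e⁻)/2 = 0.4006 mol, i.e. m_theo = 0.4006 × 58.69 = 23.51 g.
Efficiency = m_actual / m_theo = 13.6 / 23.51 = 57.8 %.

57.8 %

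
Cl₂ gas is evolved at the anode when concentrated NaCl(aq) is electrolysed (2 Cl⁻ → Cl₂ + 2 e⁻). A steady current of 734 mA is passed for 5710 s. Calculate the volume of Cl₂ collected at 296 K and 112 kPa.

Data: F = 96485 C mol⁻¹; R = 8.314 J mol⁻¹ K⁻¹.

Q = I·t = 0.7340 A × 5710.0 s = 4191 C.
n(e⁻) = Q/F = 4191 / 96485 = 0.04344 mol.
2 electrons are transferred per Cl₂ molecule, so n(Cl₂) = 0.04344 / 2 = 0.02172 mol.
V = nRT/P = (0.02172 × 8.314 × 296) / (112 × 10³ Pa) = 4.77 × 10⁻⁴ m³ = 0.477 L.

0.477 L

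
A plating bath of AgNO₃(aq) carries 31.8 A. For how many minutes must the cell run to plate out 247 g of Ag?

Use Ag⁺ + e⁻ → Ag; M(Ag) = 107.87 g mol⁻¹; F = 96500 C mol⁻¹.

116 min

n(Ag) = m/M = 247 / 107.87 = 2.290 mol.
Each Ag atom requires 1 electron, so n(e⁻) = 1 × 2.290 = 2.290 mol.
Q = n(e⁻)·F = 2.290 × 96500 = 221000 C.
t = Q/I = 221000 / 31.80 A = 6949 s = 116 min.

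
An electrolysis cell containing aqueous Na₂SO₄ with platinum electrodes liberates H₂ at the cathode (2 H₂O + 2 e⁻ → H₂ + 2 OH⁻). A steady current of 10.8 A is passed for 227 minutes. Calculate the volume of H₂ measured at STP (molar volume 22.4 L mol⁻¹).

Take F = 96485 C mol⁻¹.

Q = I·t = 10.80 A × 13620 s = 147100 C.
n(e⁻) = Q/F = 147100 / 96485 = 1.525 mol.
2 electrons are transferred per H₂ molecule, so n(H₂) = 1.525 / 2 = 0.7623 mol.
V = n × V_m = 0.7623 × 22.4 = 17.1 L.

17.1 L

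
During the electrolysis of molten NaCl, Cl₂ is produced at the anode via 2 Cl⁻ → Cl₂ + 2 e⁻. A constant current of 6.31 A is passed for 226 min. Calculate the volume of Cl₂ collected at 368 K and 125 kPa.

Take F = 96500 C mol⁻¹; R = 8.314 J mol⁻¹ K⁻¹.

Q = I·t = 6.310 A × 13560 s = 85560 C.
n(e⁻) = Q/F = 85560 / 96500 = 0.8867 mol.
2 electrons are transferred per Cl₂ molecule, so n(Cl₂) = 0.8867 / 2 = 0.4433 mol.
V = nRT/P = (0.4433 × 8.314 × 368) / (125 × 10³ Pa) = 0.0109 m³ = 10.9 L.

10.9 L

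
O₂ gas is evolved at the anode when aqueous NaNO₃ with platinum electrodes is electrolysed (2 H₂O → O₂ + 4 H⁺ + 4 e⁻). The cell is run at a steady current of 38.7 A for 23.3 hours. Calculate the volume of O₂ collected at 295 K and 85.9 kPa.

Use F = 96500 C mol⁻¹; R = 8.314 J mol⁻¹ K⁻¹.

Q = I·t = 38.70 A × 83880 s = 3246000 C.
n(e⁻) = Q/F = 3246000 / 96500 = 33.64 mol.
4 electrons are transferred per O₂ molecule, so n(O₂) = 33.64 / 4 = 8.410 mol.
V = nRT/P = (8.410 × 8.314 × 295) / (85.9 × 10³ Pa) = 0.240 m³ = 240 L.

240 L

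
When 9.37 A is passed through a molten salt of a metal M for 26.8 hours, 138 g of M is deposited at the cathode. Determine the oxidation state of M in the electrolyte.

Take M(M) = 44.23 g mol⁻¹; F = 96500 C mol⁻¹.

Q = I·t = 9.370 A × 96480 s = 904000 C, so n(e⁻) = 904000/96500 = 9.368 mol.
n(M) deposited = 138 / 44.23 = 3.120 mol.
Electrons per atom = n(e⁻)/n(M) = 9.368 / 3.120 = 3.00 ≈ 3, so the ion is M³⁺.

+3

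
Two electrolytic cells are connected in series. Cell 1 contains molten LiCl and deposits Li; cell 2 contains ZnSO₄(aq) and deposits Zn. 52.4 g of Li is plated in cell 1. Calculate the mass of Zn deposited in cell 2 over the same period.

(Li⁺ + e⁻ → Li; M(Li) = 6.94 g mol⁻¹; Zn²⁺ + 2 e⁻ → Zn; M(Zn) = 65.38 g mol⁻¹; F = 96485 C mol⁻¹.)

n(Li) = 52.4 / 6.94 = 7.550 mol.
Since Li⁺ + e⁻ → Li, n(e⁻) passed = 1 × 7.550 = 7.550 mol.
Cells in series carry the same charge, so the same 7.550 mol of electrons passes through cell 2.
Zn²⁺ + 2 e⁻ → Zn, so n(Zn) = 7.550 / 2 = 3.775 mol.
m(Zn) = 3.775 × 65.38 = 247 g.

247 g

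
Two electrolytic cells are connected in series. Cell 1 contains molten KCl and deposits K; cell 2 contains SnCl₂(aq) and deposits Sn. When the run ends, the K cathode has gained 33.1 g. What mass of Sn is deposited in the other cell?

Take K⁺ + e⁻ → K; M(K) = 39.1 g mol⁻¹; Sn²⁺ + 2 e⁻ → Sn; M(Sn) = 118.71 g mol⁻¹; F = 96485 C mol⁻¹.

n(K) = 33.1 / 39.1 = 0.8465 mol.
Since K⁺ + e⁻ → K, n(e⁻) passed = 1 × 0.8465 = 0.8465 mol.
Cells in series carry the same charge, so the same 0.8465 mol of electrons passes through cell 2.
Sn²⁺ + 2 e⁻ → Sn, so n(Sn) = 0.8465 / 2 = 0.4233 mol.
m(Sn) = 0.4233 × 118.71 = 50.2 g.

50.2 g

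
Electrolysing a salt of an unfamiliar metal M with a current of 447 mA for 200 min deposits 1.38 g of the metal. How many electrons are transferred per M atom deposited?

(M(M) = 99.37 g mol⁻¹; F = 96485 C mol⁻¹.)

Q = I·t = 0.4470 A × 12000 s = 5364 C, so n(e⁻) = 5364/96485 = 0.05559 mol.
n(M) deposited = 1.38 / 99.37 = 0.01389 mol.
Electrons per atom = n(e⁻)/n(M) = 0.05559 / 0.01389 = 4.00 ≈ 4, so the ion is M⁴⁺.

4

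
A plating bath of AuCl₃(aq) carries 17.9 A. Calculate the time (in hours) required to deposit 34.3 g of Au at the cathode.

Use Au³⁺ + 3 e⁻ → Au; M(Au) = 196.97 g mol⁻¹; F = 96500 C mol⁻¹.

n(Au) = m/M = 34.3 / 196.97 = 0.1741 mol.
Each Au atom requires 3 electrons, so n(e⁻) = 3 × 0.1741 = 0.5224 mol.
Q = n(e⁻)·F = 0.5224 × 96500 = 50410 C.
t = Q/I = 50410 / 17.90 A = 2816 s = 0.782 h.

0.782 h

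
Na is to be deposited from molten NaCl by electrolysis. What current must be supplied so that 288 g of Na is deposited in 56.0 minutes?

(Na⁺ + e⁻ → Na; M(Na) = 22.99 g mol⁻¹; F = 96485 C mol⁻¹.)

360 A

n(Na) = 288 / 22.99 = 12.53 mol.
n(e⁻) = 1 × 12.53 = 12.53 mol.
Q = n(e⁻)·F = 12.53 × 96485 = 1209000 C.
I = Q/t = 1209000 / 3360.0 s = 360 A.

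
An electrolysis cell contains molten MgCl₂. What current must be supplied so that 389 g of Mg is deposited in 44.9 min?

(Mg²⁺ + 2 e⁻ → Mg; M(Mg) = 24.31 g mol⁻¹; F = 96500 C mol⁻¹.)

n(Mg) = 389 / 24.31 = 16.00 mol.
n(e⁻) = 2 × 16.00 = 32.00 mol.
Q = n(e⁻)·F = 32.00 × 96500 = 3088000 C.
I = Q/t = 3088000 / 2694.0 s = 1150 A.

1150 A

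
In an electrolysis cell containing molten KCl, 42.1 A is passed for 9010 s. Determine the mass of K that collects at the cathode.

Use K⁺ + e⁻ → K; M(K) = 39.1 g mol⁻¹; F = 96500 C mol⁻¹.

154 g

Q = I·t = 42.10 A × 9010.0 s = 379300 C.
n(e⁻) = Q/F = 379300 / 96500 = 3.931 mol.
K⁺ + e⁻ → K, so n(K) = n(e⁻)/1 = 3.931 mol.
m = n·M = 3.931 × 39.1 = 154 g.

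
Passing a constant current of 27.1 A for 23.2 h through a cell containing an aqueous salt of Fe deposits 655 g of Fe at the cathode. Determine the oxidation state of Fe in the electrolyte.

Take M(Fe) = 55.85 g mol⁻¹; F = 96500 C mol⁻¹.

+2

Q = I·t = 27.10 A × 83520 s = 2263000 C, so n(e⁻) = 2263000/96500 = 23.45 mol.
n(Fe) deposited = 655 / 55.85 = 11.73 mol.
Electrons per atom = n(e⁻)/n(Fe) = 23.45 / 11.73 = 2.00 ≈ 2, so the ion is Fe²⁺.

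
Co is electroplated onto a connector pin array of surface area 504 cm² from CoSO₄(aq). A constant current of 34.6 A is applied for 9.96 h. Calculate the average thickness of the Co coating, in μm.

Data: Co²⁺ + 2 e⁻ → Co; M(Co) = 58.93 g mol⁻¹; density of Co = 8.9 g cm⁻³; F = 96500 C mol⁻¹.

844 μm

Q = I·t = 34.60 × 35856 = 1241000 C; n(e⁻) = 12.86 mol.
n(Co) = n(e⁻)/2 = 6.428 mol, so m = 6.428 × 58.93 = 378.8 g.
Volume = m/ρ = 378.8 / 8.9 = 42.56 cm³.
Thickness = V/A = 42.56 / 504 = 0.0844 cm = 844 μm.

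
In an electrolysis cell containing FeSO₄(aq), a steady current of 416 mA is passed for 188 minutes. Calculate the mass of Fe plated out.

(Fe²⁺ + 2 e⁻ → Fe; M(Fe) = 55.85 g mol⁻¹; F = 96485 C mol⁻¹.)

1.36 g

Q = I·t = 0.4160 A × 11280 s = 4692 C.
n(e⁻) = Q/F = 4692 / 96485 = 0.04863 mol.
Fe²⁺ + 2 e⁻ → Fe, so n(Fe) = n(e⁻)/2 = 0.02432 mol.
m = n·M = 0.02432 × 55.85 = 1.36 g.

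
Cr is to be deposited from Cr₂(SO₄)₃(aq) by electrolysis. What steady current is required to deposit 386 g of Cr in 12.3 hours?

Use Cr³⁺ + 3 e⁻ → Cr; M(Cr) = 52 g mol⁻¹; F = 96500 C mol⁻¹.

48.5 A

n(Cr) = 386 / 52 = 7.423 mol.
n(e⁻) = 3 × 7.423 = 22.27 mol.
Q = n(e⁻)·F = 22.27 × 96500 = 2149000 C.
I = Q/t = 2149000 / 44280 s = 48.5 A.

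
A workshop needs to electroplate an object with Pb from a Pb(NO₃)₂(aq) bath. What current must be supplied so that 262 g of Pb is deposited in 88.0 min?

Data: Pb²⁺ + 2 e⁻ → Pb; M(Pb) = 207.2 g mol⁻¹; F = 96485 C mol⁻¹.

46.2 A

n(Pb) = 262 / 207.2 = 1.264 mol.
n(e⁻) = 2 × 1.264 = 2.529 mol.
Q = n(e⁻)·F = 2.529 × 96485 = 244000 C.
I = Q/t = 244000 / 5280.0 s = 46.2 A.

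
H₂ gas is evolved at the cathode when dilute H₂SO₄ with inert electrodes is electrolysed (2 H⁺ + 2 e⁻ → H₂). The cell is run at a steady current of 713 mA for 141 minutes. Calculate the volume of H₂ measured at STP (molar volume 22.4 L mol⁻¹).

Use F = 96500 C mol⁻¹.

Q = I·t = 0.7130 A × 8460.0 s = 6032 C.
n(e⁻) = Q/F = 6032 / 96500 = 0.06251 mol.
2 electrons are transferred per H₂ molecule, so n(H₂) = 0.06251 / 2 = 0.03125 mol.
V = n × V_m = 0.03125 × 22.4 = 0.700 L.

0.700 L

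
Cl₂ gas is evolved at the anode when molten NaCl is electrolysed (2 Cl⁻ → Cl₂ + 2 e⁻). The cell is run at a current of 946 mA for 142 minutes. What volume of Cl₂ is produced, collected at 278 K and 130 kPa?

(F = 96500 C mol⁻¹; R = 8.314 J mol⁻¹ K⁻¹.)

0.742 L

Q = I·t = 0.9460 A × 8520.0 s = 8060 C.
n(e⁻) = Q/F = 8060 / 96500 = 0.08352 mol.
2 electrons are transferred per Cl₂ molecule, so n(Cl₂) = 0.08352 / 2 = 0.04176 mol.
V = nRT/P = (0.04176 × 8.314 × 278) / (130 × 10³ Pa) = 7.42 × 10⁻⁴ m³ = 0.742 L.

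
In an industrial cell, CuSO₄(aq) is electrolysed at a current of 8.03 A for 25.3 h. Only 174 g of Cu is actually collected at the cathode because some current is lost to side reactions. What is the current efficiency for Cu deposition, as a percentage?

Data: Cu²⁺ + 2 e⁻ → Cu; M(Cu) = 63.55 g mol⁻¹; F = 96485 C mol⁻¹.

72.2 %

Q = I·t = 8.030 × 91080 = 731400 C; n(e⁻) = 731400/96485 = 7.580 mol.
Theoretical n(Cu) = n(e⁻)/2 = 3.790 mol, i.e. m_theo = 3.790 × 63.55 = 240.9 g.
Efficiency = m_actual / m_theo = 174 / 240.9 = 72.2 %.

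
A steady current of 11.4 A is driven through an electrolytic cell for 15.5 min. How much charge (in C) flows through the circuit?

10600 C

Q = I·t = 11.40 A × 930.00 s = 10600 C.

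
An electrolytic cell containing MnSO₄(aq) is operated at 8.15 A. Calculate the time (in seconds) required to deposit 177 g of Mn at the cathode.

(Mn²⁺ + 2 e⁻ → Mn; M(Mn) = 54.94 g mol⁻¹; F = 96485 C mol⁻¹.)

76300 s

n(Mn) = m/M = 177 / 54.94 = 3.222 mol.
Each Mn atom requires 2 electrons, so n(e⁻) = 2 × 3.222 = 6.443 mol.
Q = n(e⁻)·F = 6.443 × 96485 = 621700 C.
t = Q/I = 621700 / 8.150 A = 76280 s.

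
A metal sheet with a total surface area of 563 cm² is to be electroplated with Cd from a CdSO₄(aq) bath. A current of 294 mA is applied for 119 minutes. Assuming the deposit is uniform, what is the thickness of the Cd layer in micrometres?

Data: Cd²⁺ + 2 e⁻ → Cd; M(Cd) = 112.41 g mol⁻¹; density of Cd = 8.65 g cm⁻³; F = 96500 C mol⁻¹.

Q = I·t = 0.2940 × 7140.0 = 2099 C; n(e⁻) = 0.02175 mol.
n(Cd) = n(e⁻)/2 = 0.01088 mol, so m = 0.01088 × 112.41 = 1.223 g.
Volume = m/ρ = 1.223 / 8.65 = 0.1413 cm³.
Thickness = V/A = 0.1413 / 563 = 2.51 × 10⁻⁴ cm = 2.51 μm.

2.51 μm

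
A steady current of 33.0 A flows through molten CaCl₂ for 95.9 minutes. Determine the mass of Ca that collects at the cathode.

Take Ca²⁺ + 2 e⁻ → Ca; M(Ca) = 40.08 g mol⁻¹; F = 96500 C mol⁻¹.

Q = I·t = 33.00 A × 5754.0 s = 189900 C.
n(e⁻) = Q/F = 189900 / 96500 = 1.968 mol.
Ca²⁺ + 2 e⁻ → Ca, so n(Ca) = n(e⁻)/2 = 0.9838 mol.
m = n·M = 0.9838 × 40.08 = 39.4 g.

39.4 g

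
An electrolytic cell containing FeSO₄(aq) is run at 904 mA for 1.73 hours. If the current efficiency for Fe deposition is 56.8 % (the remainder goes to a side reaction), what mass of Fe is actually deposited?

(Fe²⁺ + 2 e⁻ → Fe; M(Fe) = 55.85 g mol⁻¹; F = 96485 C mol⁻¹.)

Q = I·t = 0.9040 × 6228.0 = 5630 C.
n(e⁻) = 5630/96485 = 0.05835 mol; theoretically n(Fe) = 0.05835/2 = 0.02918 mol, m_theo = 1.629 g.
At 56.8 % efficiency, m_actual = 0.568 × 1.629 = 0.926 g.

0.926 g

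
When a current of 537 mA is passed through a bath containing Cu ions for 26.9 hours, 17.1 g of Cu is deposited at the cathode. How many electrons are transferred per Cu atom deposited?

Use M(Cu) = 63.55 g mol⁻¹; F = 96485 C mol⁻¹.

Q = I·t = 0.5370 A × 96840 s = 52000 C, so n(e⁻) = 52000/96485 = 0.5390 mol.
n(Cu) deposited = 17.1 / 63.55 = 0.2691 mol.
Electrons per atom = n(e⁻)/n(Cu) = 0.5390 / 0.2691 = 2.00 ≈ 2, so the ion is Cu²⁺.

2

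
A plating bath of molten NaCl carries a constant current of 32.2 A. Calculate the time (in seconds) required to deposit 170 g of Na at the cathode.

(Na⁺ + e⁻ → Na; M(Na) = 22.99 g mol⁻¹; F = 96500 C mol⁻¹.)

22200 s

n(Na) = m/M = 170 / 22.99 = 7.395 mol.
Each Na atom requires 1 electron, so n(e⁻) = 1 × 7.395 = 7.395 mol.
Q = n(e⁻)·F = 7.395 × 96500 = 713600 C.
t = Q/I = 713600 / 32.20 A = 22160 s.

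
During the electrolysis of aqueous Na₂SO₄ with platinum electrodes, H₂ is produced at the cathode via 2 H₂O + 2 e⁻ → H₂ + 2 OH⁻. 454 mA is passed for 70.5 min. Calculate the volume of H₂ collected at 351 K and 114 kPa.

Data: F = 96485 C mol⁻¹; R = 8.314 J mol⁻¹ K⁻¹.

0.255 L

Q = I·t = 0.4540 A × 4230.0 s = 1920 C.
n(e⁻) = Q/F = 1920 / 96485 = 0.01990 mol.
2 electrons are transferred per H₂ molecule, so n(H₂) = 0.01990 / 2 = 0.009952 mol.
V = nRT/P = (0.009952 × 8.314 × 351) / (114 × 10³ Pa) = 2.55 × 10⁻⁴ m³ = 0.255 L.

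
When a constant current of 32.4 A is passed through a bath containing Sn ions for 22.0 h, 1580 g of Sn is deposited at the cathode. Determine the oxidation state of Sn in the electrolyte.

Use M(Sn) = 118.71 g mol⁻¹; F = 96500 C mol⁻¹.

Q = I·t = 32.40 A × 79200 s = 2566000 C, so n(e⁻) = 2566000/96500 = 26.59 mol.
n(Sn) deposited = 1580 / 118.71 = 13.31 mol.
Electrons per atom = n(e⁻)/n(Sn) = 26.59 / 13.31 = 2.00 ≈ 2, so the ion is Sn²⁺.

+2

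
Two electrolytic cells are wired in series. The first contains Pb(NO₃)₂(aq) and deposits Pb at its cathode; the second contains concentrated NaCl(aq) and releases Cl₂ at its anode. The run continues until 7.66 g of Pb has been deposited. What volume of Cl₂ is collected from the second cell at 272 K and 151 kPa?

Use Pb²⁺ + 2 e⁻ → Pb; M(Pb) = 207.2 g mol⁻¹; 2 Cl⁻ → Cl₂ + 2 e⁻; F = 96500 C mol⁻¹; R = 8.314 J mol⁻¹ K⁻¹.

n(Pb) = 7.66 / 207.2 = 0.03697 mol, so n(e⁻) = 2 × 0.03697 = 0.07394 mol.
The cells are in series, so the same 0.07394 mol of electrons passes through the second cell.
2 Cl⁻ → Cl₂ + 2 e⁻ — 2 mol e⁻ per mol Cl₂, so n(Cl₂) = 0.07394/2 = 0.03697 mol.
V = nRT/P = (0.03697 × 8.314 × 272) / (151 × 10³) = 5.54 × 10⁻⁴ m³ = 0.554 L.

0.554 L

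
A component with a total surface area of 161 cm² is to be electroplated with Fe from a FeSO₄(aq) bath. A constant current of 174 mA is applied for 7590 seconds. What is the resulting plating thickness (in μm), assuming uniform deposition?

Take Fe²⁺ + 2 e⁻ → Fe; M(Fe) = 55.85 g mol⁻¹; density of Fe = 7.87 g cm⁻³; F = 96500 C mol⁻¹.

3.02 μm

Q = I·t = 0.1740 × 7590.0 = 1321 C; n(e⁻) = 0.01369 mol.
n(Fe) = n(e⁻)/2 = 0.006843 mol, so m = 0.006843 × 55.85 = 0.3822 g.
Volume = m/ρ = 0.3822 / 7.87 = 0.04856 cm³.
Thickness = V/A = 0.04856 / 161 = 3.02 × 10⁻⁴ cm = 3.02 μm.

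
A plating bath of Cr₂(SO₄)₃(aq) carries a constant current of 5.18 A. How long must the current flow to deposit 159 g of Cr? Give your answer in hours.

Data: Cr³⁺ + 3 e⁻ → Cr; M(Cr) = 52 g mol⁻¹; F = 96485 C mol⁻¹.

n(Cr) = m/M = 159 / 52 = 3.058 mol.
Each Cr atom requires 3 electrons, so n(e⁻) = 3 × 3.058 = 9.173 mol.
Q = n(e⁻)·F = 9.173 × 96485 = 885100 C.
t = Q/I = 885100 / 5.180 A = 170900 s = 47.5 h.

47.5 h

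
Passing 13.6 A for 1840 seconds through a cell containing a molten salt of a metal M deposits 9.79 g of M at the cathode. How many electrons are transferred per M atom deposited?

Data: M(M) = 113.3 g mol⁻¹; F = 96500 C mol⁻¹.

3

Q = I·t = 13.60 A × 1840.0 s = 25020 C, so n(e⁻) = 25020/96500 = 0.2593 mol.
n(M) deposited = 9.79 / 113.3 = 0.08641 mol.
Electrons per atom = n(e⁻)/n(M) = 0.2593 / 0.08641 = 3.00 ≈ 3, so the ion is M³⁺.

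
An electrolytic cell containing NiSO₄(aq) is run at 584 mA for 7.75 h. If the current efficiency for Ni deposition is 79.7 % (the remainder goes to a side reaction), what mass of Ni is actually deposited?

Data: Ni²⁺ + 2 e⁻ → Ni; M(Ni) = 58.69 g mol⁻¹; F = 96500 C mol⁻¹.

3.95 g

Q = I·t = 0.5840 × 27900 = 16290 C.
n(e⁻) = 16290/96500 = 0.1688 mol; theoretically n(Ni) = 0.1688/2 = 0.08442 mol, m_theo = 4.955 g.
At 79.7 % efficiency, m_actual = 0.797 × 4.955 = 3.95 g.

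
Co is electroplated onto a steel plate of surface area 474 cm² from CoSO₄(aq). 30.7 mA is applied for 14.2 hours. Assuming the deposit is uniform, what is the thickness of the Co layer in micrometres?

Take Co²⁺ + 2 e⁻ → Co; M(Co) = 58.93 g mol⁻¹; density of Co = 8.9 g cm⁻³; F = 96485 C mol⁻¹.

Q = I·t = 0.03070 × 51120 = 1569 C; n(e⁻) = 0.01627 mol.
n(Co) = n(e⁻)/2 = 0.008133 mol, so m = 0.008133 × 58.93 = 0.4793 g.
Volume = m/ρ = 0.4793 / 8.9 = 0.05385 cm³.
Thickness = V/A = 0.05385 / 474 = 1.14 × 10⁻⁴ cm = 1.14 μm.

1.14 μm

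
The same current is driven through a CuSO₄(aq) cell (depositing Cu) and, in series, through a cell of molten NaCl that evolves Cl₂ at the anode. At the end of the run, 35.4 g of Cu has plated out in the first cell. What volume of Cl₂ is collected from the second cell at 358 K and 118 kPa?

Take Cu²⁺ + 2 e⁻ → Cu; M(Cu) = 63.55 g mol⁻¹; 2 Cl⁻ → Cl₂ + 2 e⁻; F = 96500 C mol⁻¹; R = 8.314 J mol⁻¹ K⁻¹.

n(Cu) = 35.4 / 63.55 = 0.5570 mol, so n(e⁻) = 2 × 0.5570 = 1.114 mol.
The cells are in series, so the same 1.114 mol of electrons passes through the second cell.
2 Cl⁻ → Cl₂ + 2 e⁻ — 2 mol e⁻ per mol Cl₂, so n(Cl₂) = 1.114/2 = 0.5570 mol.
V = nRT/P = (0.5570 × 8.314 × 358) / (118 × 10³) = 0.0141 m³ = 14.1 L.

14.1 L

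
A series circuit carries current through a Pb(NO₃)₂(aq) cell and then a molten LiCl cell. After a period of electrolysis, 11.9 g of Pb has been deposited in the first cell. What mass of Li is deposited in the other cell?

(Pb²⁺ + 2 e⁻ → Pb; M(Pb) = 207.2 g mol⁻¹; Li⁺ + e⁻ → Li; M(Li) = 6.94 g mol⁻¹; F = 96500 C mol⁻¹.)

0.797 g

n(Pb) = 11.9 / 207.2 = 0.05743 mol.
Since Pb²⁺ + 2 e⁻ → Pb, n(e⁻) passed = 2 × 0.05743 = 0.1149 mol.
Cells in series carry the same charge, so the same 0.1149 mol of electrons passes through cell 2.
Li⁺ + e⁻ → Li, so n(Li) = 0.1149 / 1 = 0.1149 mol.
m(Li) = 0.1149 × 6.94 = 0.797 g.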